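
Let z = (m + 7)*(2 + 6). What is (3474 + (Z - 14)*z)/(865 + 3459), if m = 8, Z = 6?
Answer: 1257/2162 ≈ 0.58141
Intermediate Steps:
z = 120 (z = (8 + 7)*(2 + 6) = 15*8 = 120)
(3474 + (Z - 14)*z)/(865 + 3459) = (3474 + (6 - 14)*120)/(865 + 3459) = (3474 - 8*120)/4324 = (3474 - 960)*(1/4324) = 2514*(1/4324) = 1257/2162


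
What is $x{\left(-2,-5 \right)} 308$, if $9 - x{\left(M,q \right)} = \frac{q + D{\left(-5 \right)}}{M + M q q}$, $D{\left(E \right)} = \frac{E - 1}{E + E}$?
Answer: $\frac{178486}{65} \approx 2745.9$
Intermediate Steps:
$D{\left(E \right)} = \frac{-1 + E}{2 E}$
$x{\left(M,q \right)} = 9 - \frac{\frac{3}{5} + q}{M + M q^{2}}$ ($x{\left(M,q \right)} = 9 - \frac{q + \frac{-1 - 5}{2 \left(-5\right)}}{M + M q q} = 9 - \frac{q + \frac{1}{2} \left(- \frac{1}{5}\right) \left(-6\right)}{M + M q^{2}} = 9 - \frac{q + \frac{3}{5}}{M + M q^{2}} = 9 - \frac{\frac{3}{5} + q}{M + M q^{2}}$)
$x{\left(-2,-5 \right)} 308 = \frac{- \frac{3}{5} - -5 + 9 \left(-2\right) + 9 \left(-2\right) \left(-5\right)^{2}}{\left(-2\right) \left(1 + \left(-5\right)^{2}\right)} 308 = - \frac{- \frac{3}{5} + 5 - 18 + 9 \left(-2\right) 25}{2 \left(1 + 25\right)} 308 = - \frac{- \frac{3}{5} + 5 - 18 - 450}{2 \cdot 26} \cdot 308 = \left(- \frac{1}{2}\right) \frac{1}{26} \left(- \frac{2318}{5}\right) 308 = \frac{1159}{130} \cdot 308 = \frac{178486}{65}$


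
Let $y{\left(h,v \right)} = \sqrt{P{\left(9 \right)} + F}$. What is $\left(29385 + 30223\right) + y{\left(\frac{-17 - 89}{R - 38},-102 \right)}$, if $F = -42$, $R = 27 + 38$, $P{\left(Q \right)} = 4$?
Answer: $59608 + i \sqrt{38} \approx 59608.0 + 6.1644 i$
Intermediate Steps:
$R = 65$
$y{\left(h,v \right)} = i \sqrt{38}$ ($y{\left(h,v \right)} = \sqrt{4 - 42} = \sqrt{-38} = i \sqrt{38}$)
$\left(29385 + 30223\right) + y{\left(\frac{-17 - 89}{R - 38},-102 \right)} = \left(29385 + 30223\right) + i \sqrt{38} = 59608 + i \sqrt{38}$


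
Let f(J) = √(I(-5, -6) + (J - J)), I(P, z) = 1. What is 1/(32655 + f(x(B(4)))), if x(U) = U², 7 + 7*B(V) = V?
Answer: 1/32656 ≈ 3.0622e-5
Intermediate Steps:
B(V) = -1 + V/7
f(J) = 1 (f(J) = √(1 + (J - J)) = √(1 + 0) = √1 = 1)
1/(32655 + f(x(B(4)))) = 1/(32655 + 1) = 1/32656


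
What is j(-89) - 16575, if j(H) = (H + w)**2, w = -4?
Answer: -7926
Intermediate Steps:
j(H) = (-4 + H)**2 (j(H) = (H - 4)**2 = (-4 + H)**2)
j(-89) - 16575 = (-4 - 89)**2 - 16575 = (-93)**2 - 16575 = 8649 - 16575 = -7926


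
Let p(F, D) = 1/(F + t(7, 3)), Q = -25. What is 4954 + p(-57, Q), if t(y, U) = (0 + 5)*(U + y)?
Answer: 34677/7 ≈ 4953.9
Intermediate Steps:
t(y, U) = 5*U + 5*y (t(y, U) = 5*(U + y) = 5*U + 5*y)
p(F, D) = 1/(50 + F) (p(F, D) = 1/(F + (5*3 + 5*7)) = 1/(F + (15 + 35)) = 1/(F + 50) = 1/(50 + F))
4954 + p(-57, Q) = 4954 + 1/(50 - 57) = 4954 + 1/(-7) = 4954 - 1/7 = 34677/7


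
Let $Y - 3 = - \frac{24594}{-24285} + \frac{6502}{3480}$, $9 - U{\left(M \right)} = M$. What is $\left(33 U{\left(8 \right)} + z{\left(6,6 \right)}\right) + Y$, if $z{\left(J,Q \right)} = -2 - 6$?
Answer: $\frac{86993953}{2817060} \approx 30.881$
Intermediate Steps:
$U{\left(M \right)} = 9 - M$
$z{\left(J,Q \right)} = -8$ ($z{\left(J,Q \right)} = -2 - 6 = -8$)
$Y = \frac{16567453}{2817060}$ ($Y = 3 + \left(- \frac{24594}{-24285} + \frac{6502}{3480}\right) = 3 + \left(\left(-24594\right) \left(- \frac{1}{24285}\right) + 6502 \cdot \frac{1}{3480}\right) = 3 + \left(\frac{8198}{8095} + \frac{3251}{1740}\right) = 3 + \frac{8116273}{2817060} = \frac{16567453}{2817060} \approx 5.8811$)
$\left(33 U{\left(8 \right)} + z{\left(6,6 \right)}\right) + Y = \left(33 \left(9 - 8\right) - 8\right) + \frac{16567453}{2817060} = \left(33 \cdot 1 - 8\right) + \frac{16567453}{2817060} = \left(33 - 8\right) + \frac{16567453}{2817060} = 25 + \frac{16567453}{2817060} = \frac{86993953}{2817060}$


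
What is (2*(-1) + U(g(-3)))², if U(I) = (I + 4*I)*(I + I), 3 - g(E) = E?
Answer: 128164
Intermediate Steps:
g(E) = 3 - E
U(I) = 10*I² (U(I) = (5*I)*(2*I) = 10*I²)
(2*(-1) + U(g(-3)))² = (2*(-1) + 10*(3 - 1*(-3))²)² = (-2 + 10*(3 + 3)²)² = (-2 + 10*6²)² = (-2 + 10*36)² = (-2 + 360)² = 358² = 128164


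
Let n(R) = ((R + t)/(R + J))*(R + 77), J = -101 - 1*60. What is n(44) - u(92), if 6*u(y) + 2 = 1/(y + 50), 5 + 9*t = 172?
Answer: -19247599/299052 ≈ -64.362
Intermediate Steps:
t = 167/9 (t = -5/9 + (1/9)*172 = -5/9 + 172/9 = 167/9 ≈ 18.556)
J = -161 (J = -101 - 60 = -161)
u(y) = -1/3 + 1/(6*(50 + y)) (u(y) = -1/3 + 1/(6*(y + 50)) = -1/3 + 1/(6*(50 + y)))
n(R) = (77 + R)*(167/9 + R)/(-161 + R) (n(R) = ((R + 167/9)/(R - 161))*(R + 77) = ((167/9 + R)/(-161 + R))*(77 + R) = (77 + R)*(167/9 + R)/(-161 + R))
n(44) - u(92) = (12859 + 9*44**2 + 860*44)/(9*(-161 + 44)) - (-99 - 2*92)/(6*(50 + 92)) = (1/9)*(12859 + 9*1936 + 37840)/(-117) - (-99 - 184)/(6*142) = (1/9)*(-1/117)*(12859 + 17424 + 37840) - (-283)/(6*142) = (1/9)*(-1/117)*68123 - 1*(-283/852) = -68123/1053 + 283/852 = -19247599/299052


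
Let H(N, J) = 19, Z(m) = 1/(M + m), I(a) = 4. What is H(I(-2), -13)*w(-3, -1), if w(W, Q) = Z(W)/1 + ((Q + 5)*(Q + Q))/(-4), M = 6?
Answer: 133/3 ≈ 44.333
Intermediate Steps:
Z(m) = 1/(6 + m)
w(W, Q) = 1/(6 + W) - Q*(5 + Q)/2 (w(W, Q) = 1/((6 + W)*1) + ((Q + 5)*(Q + Q))/(-4) = 1/(6 + W) + ((5 + Q)*(2*Q))*(-¼) = 1/(6 + W) + (2*Q*(5 + Q))*(-¼) = 1/(6 + W) - Q*(5 + Q)/2)
H(I(-2), -13)*w(-3, -1) = 19*((2 - 1*(-1)*(5 - 1)*(6 - 3))/(2*(6 - 3))) = 19*((½)*(2 - 1*(-1)*4*3)/3) = 19*((½)*(⅓)*(2 + 12)) = 19*((½)*(⅓)*14) = 19*(7/3) = 133/3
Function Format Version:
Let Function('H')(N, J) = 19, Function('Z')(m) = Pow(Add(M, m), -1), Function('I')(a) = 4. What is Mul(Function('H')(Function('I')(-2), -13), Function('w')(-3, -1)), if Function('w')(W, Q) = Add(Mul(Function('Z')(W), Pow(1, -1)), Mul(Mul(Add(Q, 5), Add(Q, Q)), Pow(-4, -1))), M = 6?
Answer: Rational(133, 3) ≈ 44.333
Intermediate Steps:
Function('Z')(m) = Pow(Add(6, m), -1)
Function('w')(W, Q) = Add(Pow(Add(6, W), -1), Mul(Rational(-1, 2), Q, Add(5, Q))) (Function('w')(W, Q) = Add(Mul(Pow(Add(6, W), -1), Pow(1, -1)), Mul(Mul(Add(Q, 5), Add(Q, Q)), Pow(-4, -1))) = Add(Mul(Pow(Add(6, W), -1), 1), Mul(Mul(Add(5, Q), Mul(2, Q)), Rational(-1, 4))) = Add(Pow(Add(6, W), -1), Mul(Mul(2, Q, Add(5, Q)), Rational(-1, 4))) = Add(Pow(Add(6, W), -1), Mul(Rational(-1, 2), Q, Add(5, Q))))
Mul(Function('H')(Function('I')(-2), -13), Function('w')(-3, -1)) = Mul(19, Mul(Rational(1, 2), Pow(Add(6, -3), -1), Add(2, Mul(-1, -1, Add(5, -1), Add(6, -3))))) = Mul(19, Mul(Rational(1, 2), Pow(3, -1), Add(2, Mul(-1, -1, 4, 3)))) = Mul(19, Mul(Rational(1, 2), Rational(1, 3), Add(2, 12))) = Mul(19, Mul(Rational(1, 2), Rational(1, 3), 14)) = Mul(19, Rational(7, 3)) = Rational(133, 3)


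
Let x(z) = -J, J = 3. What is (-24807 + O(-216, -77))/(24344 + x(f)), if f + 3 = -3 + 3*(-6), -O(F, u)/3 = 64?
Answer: -24999/24341 ≈ -1.0270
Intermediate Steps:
O(F, u) = -192 (O(F, u) = -3*64 = -192)
f = -24 (f = -3 + (-3 + 3*(-6)) = -3 + (-3 - 18) = -3 - 21 = -24)
x(z) = -3 (x(z) = -1*3 = -3)
(-24807 + O(-216, -77))/(24344 + x(f)) = (-24807 - 192)/(24344 - 3) = -24999/24341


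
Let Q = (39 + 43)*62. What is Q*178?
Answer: 904952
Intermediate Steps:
Q = 5084 (Q = 82*62 = 5084)
Q*178 = 5084*178 = 904952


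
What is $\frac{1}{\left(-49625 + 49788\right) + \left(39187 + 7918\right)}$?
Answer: $\frac{1}{47268} \approx 2.1156 \cdot 10^{-5}$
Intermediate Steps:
$\frac{1}{\left(-49625 + 49788\right) + \left(39187 + 7918\right)} = \frac{1}{163 + 47105} = \frac{1}{47268}$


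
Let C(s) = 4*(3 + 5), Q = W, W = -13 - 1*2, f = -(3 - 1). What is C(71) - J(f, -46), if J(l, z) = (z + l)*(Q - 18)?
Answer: -1552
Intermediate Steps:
f = -2 (f = -1*2 = -2)
W = -15 (W = -13 - 2 = -15)
Q = -15
C(s) = 32 (C(s) = 4*8 = 32)
J(l, z) = -33*l - 33*z (J(l, z) = (z + l)*(-15 - 18) = (l + z)*(-33) = -33*l - 33*z)
C(71) - J(f, -46) = 32 - (-33*(-2) - 33*(-46)) = 32 - (66 + 1518) = 32 - 1*1584 = 32 - 1584 = -1552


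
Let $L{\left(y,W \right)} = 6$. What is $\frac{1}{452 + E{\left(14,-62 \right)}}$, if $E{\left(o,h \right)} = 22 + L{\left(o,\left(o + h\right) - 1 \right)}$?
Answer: $\frac{1}{480} \approx 0.0020833$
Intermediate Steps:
$E{\left(o,h \right)} = 28$ ($E{\left(o,h \right)} = 22 + 6 = 28$)
$\frac{1}{452 + E{\left(14,-62 \right)}} = \frac{1}{452 + 28} = \frac{1}{480}$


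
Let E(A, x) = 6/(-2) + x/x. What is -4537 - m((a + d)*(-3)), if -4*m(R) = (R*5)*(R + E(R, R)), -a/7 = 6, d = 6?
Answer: 9773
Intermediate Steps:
a = -42 (a = -7*6 = -42)
E(A, x) = -2 (E(A, x) = 6*(-½) + 1 = -3 + 1 = -2)
m(R) = -5*R*(-2 + R)/4 (m(R) = -R*5*(R - 2)/4 = -5*R*(-2 + R)/4)
-4537 - m((a + d)*(-3)) = -4537 - 5*(-42 + 6)*(-3)*(2 - (-42 + 6)*(-3))/4 = -4537 - 5*(-36*(-3))*(2 - (-36)*(-3))/4 = -4537 - 5*108*(2 - 1*108)/4 = -4537 - 5*108*(2 - 108)/4 = -4537 - 5*108*(-106)/4 = -4537 - 1*(-14310) = -4537 + 14310 = 9773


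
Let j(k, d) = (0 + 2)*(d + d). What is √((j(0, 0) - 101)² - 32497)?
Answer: 2*I*√5574 ≈ 149.32*I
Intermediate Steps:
j(k, d) = 4*d (j(k, d) = 2*(2*d) = 4*d)
√((j(0, 0) - 101)² - 32497) = √((4*0 - 101)² - 32497) = √((0 - 101)² - 32497) = √((-101)² - 32497) = √(10201 - 32497) = √(-22296) = 2*I*√5574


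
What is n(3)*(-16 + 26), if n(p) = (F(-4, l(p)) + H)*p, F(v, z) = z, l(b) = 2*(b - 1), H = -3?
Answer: 30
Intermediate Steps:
l(b) = -2 + 2*b (l(b) = 2*(-1 + b) = -2 + 2*b)
n(p) = p*(-5 + 2*p) (n(p) = ((-2 + 2*p) - 3)*p = (-5 + 2*p)*p = p*(-5 + 2*p))
n(3)*(-16 + 26) = (3*(-5 + 2*3))*(-16 + 26) = (3*(-5 + 6))*10 = (3*1)*10 = 3*10 = 30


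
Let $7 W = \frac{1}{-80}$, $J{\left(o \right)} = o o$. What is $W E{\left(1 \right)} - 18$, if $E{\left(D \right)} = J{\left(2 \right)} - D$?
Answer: $- \frac{10083}{560} \approx -18.005$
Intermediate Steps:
$J{\left(o \right)} = o^{2}$
$E{\left(D \right)} = 4 - D$ ($E{\left(D \right)} = 2^{2} - D = 4 - D$)
$W = - \frac{1}{560}$ ($W = \frac{1}{7 \left(-80\right)} = \frac{1}{7} \left(- \frac{1}{80}\right) = - \frac{1}{560} \approx -0.0017857$)
$W E{\left(1 \right)} - 18 = - \frac{4 - 1}{560} - 18 = \left(- \frac{1}{560}\right) 3 - 18 = - \frac{3}{560} - 18 = - \frac{10083}{560}$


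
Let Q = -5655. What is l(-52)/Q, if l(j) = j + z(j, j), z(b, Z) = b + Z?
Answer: 4/145 ≈ 0.027586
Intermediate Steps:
z(b, Z) = Z + b
l(j) = 3*j (l(j) = j + (j + j) = j + 2*j = 3*j)
l(-52)/Q = (3*(-52))/(-5655) = -156*(-1/5655) = 4/145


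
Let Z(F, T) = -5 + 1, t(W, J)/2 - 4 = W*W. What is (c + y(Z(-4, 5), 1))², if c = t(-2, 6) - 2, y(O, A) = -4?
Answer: 100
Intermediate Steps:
t(W, J) = 8 + 2*W² (t(W, J) = 8 + 2*(W*W) = 8 + 2*W²)
Z(F, T) = -4
c = 14 (c = (8 + 2*(-2)²) - 2 = (8 + 2*4) - 2 = (8 + 8) - 2 = 16 - 2 = 14)
(c + y(Z(-4, 5), 1))² = (14 - 4)² = 10² = 100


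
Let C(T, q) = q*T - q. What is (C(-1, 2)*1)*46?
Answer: -184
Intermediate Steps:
C(T, q) = -q + T*q (C(T, q) = T*q - q = -q + T*q)
(C(-1, 2)*1)*46 = ((2*(-1 - 1))*1)*46 = ((2*(-2))*1)*46 = -4*1*46 = -4*46 = -184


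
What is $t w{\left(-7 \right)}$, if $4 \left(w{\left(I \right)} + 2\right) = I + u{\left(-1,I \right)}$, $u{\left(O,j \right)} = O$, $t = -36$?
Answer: $144$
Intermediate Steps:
$w{\left(I \right)} = - \frac{9}{4} + \frac{I}{4}$ ($w{\left(I \right)} = -2 + \frac{I - 1}{4} = -2 + \frac{-1 + I}{4} = -2 + \left(- \frac{1}{4} + \frac{I}{4}\right) = - \frac{9}{4} + \frac{I}{4}$)
$t w{\left(-7 \right)} = - 36 \left(- \frac{9}{4} + \frac{1}{4} \left(-7\right)\right) = - 36 \left(- \frac{9}{4} - \frac{7}{4}\right) = \left(-36\right) \left(-4\right) = 144$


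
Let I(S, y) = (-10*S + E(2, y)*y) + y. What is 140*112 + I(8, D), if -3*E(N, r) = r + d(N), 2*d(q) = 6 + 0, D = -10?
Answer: 46700/3 ≈ 15567.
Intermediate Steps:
d(q) = 3 (d(q) = (6 + 0)/2 = (1/2)*6 = 3)
E(N, r) = -1 - r/3 (E(N, r) = -(r + 3)/3 = -(3 + r)/3 = -1 - r/3)
I(S, y) = y - 10*S + y*(-1 - y/3) (I(S, y) = (-10*S + (-1 - y/3)*y) + y = (-10*S + y*(-1 - y/3)) + y = y - 10*S + y*(-1 - y/3))
140*112 + I(8, D) = 140*112 + (-10*8 - 1/3*(-10)**2) = 15680 + (-80 - 1/3*100) = 15680 + (-80 - 100/3) = 15680 - 340/3 = 46700/3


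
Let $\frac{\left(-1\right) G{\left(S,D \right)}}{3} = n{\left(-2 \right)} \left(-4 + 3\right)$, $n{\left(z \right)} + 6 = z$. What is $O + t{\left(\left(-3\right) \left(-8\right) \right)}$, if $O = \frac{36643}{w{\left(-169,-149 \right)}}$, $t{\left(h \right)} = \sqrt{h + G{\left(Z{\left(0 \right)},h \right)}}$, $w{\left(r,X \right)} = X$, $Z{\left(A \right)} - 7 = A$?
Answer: $- \frac{36643}{149} \approx -245.93$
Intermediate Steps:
$Z{\left(A \right)} = 7 + A$
$n{\left(z \right)} = -6 + z$
$G{\left(S,D \right)} = -24$ ($G{\left(S,D \right)} = - 3 \left(-6 - 2\right) \left(-4 + 3\right) = - 3 \left(\left(-8\right) \left(-1\right)\right) = \left(-3\right) 8 = -24$)
$t{\left(h \right)} = \sqrt{-24 + h}$ ($t{\left(h \right)} = \sqrt{h - 24} = \sqrt{-24 + h}$)
$O = - \frac{36643}{149}$ ($O = \frac{36643}{-149} = 36643 \left(- \frac{1}{149}\right) = - \frac{36643}{149} \approx -245.93$)
$O + t{\left(\left(-3\right) \left(-8\right) \right)} = - \frac{36643}{149} + \sqrt{-24 - -24} = - \frac{36643}{149} + \sqrt{-24 + 24} = - \frac{36643}{149} + \sqrt{0} = - \frac{36643}{149} + 0 = - \frac{36643}{149}$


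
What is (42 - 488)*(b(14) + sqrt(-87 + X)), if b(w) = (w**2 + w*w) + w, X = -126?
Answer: -181076 - 446*I*sqrt(213) ≈ -1.8108e+5 - 6509.2*I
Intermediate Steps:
b(w) = w + 2*w**2 (b(w) = (w**2 + w**2) + w = 2*w**2 + w = w + 2*w**2)
(42 - 488)*(b(14) + sqrt(-87 + X)) = (42 - 488)*(14*(1 + 2*14) + sqrt(-87 - 126)) = -446*(14*(1 + 28) + sqrt(-213)) = -446*(14*29 + I*sqrt(213)) = -446*(406 + I*sqrt(213)) = -181076 - 446*I*sqrt(213)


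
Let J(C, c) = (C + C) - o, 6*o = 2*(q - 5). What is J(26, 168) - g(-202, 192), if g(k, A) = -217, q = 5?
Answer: 269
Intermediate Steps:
o = 0 (o = (2*(5 - 5))/6 = (2*0)/6 = (⅙)*0 = 0)
J(C, c) = 2*C (J(C, c) = (C + C) - 1*0 = 2*C + 0 = 2*C)
J(26, 168) - g(-202, 192) = 2*26 - 1*(-217) = 52 + 217 = 269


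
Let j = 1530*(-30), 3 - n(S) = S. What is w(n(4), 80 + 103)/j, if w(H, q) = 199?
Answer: -199/45900 ≈ -0.0043355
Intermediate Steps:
n(S) = 3 - S
j = -45900
w(n(4), 80 + 103)/j = 199/(-45900) = 199*(-1/45900) = -199/45900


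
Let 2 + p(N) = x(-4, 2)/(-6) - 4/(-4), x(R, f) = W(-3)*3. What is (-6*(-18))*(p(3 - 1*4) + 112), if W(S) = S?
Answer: 12150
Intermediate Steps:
x(R, f) = -9 (x(R, f) = -3*3 = -9)
p(N) = ½ (p(N) = -2 + (-9/(-6) - 4/(-4)) = -2 + (-9*(-⅙) - 4*(-¼)) = -2 + (3/2 + 1) = -2 + 5/2 = ½)
(-6*(-18))*(p(3 - 1*4) + 112) = (-6*(-18))*(½ + 112) = 108*(225/2) = 12150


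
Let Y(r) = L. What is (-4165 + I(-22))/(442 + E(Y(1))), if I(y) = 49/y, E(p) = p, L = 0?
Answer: -91679/9724 ≈ -9.4281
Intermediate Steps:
Y(r) = 0
(-4165 + I(-22))/(442 + E(Y(1))) = (-4165 + 49/(-22))/(442 + 0) = (-4165 + 49*(-1/22))/442 = (-4165 - 49/22)*(1/442) = -91679/22*1/442 = -91679/9724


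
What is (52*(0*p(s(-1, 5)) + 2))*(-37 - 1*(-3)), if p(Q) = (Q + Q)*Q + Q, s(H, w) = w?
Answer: -3536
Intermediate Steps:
p(Q) = Q + 2*Q² (p(Q) = (2*Q)*Q + Q = 2*Q² + Q = Q + 2*Q²)
(52*(0*p(s(-1, 5)) + 2))*(-37 - 1*(-3)) = (52*(0*(5*(1 + 2*5)) + 2))*(-37 - 1*(-3)) = (52*(0*(5*(1 + 10)) + 2))*(-37 + 3) = (52*(0*(5*11) + 2))*(-34) = (52*(0*55 + 2))*(-34) = (52*(0 + 2))*(-34) = (52*2)*(-34) = 104*(-34) = -3536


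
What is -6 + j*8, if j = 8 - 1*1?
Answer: 50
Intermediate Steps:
j = 7 (j = 8 - 1 = 7)
-6 + j*8 = -6 + 7*8 = -6 + 56 = 50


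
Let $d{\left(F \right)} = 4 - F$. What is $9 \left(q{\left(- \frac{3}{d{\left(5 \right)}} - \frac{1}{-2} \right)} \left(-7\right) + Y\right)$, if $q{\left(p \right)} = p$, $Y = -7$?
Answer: $- \frac{567}{2} \approx -283.5$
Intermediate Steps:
$9 \left(q{\left(- \frac{3}{d{\left(5 \right)}} - \frac{1}{-2} \right)} \left(-7\right) + Y\right) = 9 \left(\left(- \frac{3}{4 - 5} - \frac{1}{-2}\right) \left(-7\right) - 7\right) = 9 \left(\left(- \frac{3}{4 - 5} - - \frac{1}{2}\right) \left(-7\right) - 7\right) = 9 \left(\left(- \frac{3}{-1} + \frac{1}{2}\right) \left(-7\right) - 7\right) = 9 \left(\left(\left(-3\right) \left(-1\right) + \frac{1}{2}\right) \left(-7\right) - 7\right) = 9 \left(\left(3 + \frac{1}{2}\right) \left(-7\right) - 7\right) = 9 \left(\frac{7}{2} \left(-7\right) - 7\right) = 9 \left(- \frac{49}{2} - 7\right) = 9 \left(- \frac{63}{2}\right) = - \frac{567}{2}$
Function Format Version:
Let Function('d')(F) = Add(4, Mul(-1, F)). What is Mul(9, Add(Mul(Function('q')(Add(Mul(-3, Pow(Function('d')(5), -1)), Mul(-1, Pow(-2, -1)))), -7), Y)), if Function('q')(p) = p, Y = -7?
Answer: Rational(-567, 2) ≈ -283.50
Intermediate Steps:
Mul(9, Add(Mul(Function('q')(Add(Mul(-3, Pow(Function('d')(5), -1)), Mul(-1, Pow(-2, -1)))), -7), Y)) = Mul(9, Add(Mul(Add(Mul(-3, Pow(Add(4, Mul(-1, 5)), -1)), Mul(-1, Pow(-2, -1))), -7), -7)) = Mul(9, Add(Mul(Add(Mul(-3, Pow(Add(4, -5), -1)), Mul(-1, Rational(-1, 2))), -7), -7)) = Mul(9, Add(Mul(Add(Mul(-3, Pow(-1, -1)), Rational(1, 2)), -7), -7)) = Mul(9, Add(Mul(Add(Mul(-3, -1), Rational(1, 2)), -7), -7)) = Mul(9, Add(Mul(Add(3, Rational(1, 2)), -7), -7)) = Mul(9, Add(Mul(Rational(7, 2), -7), -7)) = Mul(9, Add(Rational(-49, 2), -7)) = Mul(9, Rational(-63, 2)) = Rational(-567, 2)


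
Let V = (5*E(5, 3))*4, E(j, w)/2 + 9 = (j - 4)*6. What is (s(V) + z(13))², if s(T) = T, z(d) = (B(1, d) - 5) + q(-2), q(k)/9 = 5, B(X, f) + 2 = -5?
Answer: 7569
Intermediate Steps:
B(X, f) = -7 (B(X, f) = -2 - 5 = -7)
E(j, w) = -66 + 12*j (E(j, w) = -18 + 2*((j - 4)*6) = -18 + 2*((-4 + j)*6) = -18 + 2*(-24 + 6*j) = -18 + (-48 + 12*j) = -66 + 12*j)
q(k) = 45 (q(k) = 9*5 = 45)
z(d) = 33 (z(d) = (-7 - 5) + 45 = -12 + 45 = 33)
V = -120 (V = (5*(-66 + 12*5))*4 = (5*(-66 + 60))*4 = (5*(-6))*4 = -30*4 = -120)
(s(V) + z(13))² = (-120 + 33)² = (-87)² = 7569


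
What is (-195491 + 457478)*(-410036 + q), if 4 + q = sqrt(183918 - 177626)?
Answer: -107425149480 + 5763714*sqrt(13) ≈ -1.0740e+11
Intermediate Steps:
q = -4 + 22*sqrt(13) (q = -4 + sqrt(183918 - 177626) = -4 + sqrt(6292) = -4 + 22*sqrt(13) ≈ 75.322)
(-195491 + 457478)*(-410036 + q) = (-195491 + 457478)*(-410036 + (-4 + 22*sqrt(13))) = 261987*(-410040 + 22*sqrt(13)) = -107425149480 + 5763714*sqrt(13)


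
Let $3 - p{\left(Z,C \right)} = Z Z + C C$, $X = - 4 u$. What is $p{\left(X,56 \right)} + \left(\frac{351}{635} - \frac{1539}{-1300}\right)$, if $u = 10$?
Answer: $- \frac{781131587}{165100} \approx -4731.3$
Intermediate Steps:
$X = -40$ ($X = \left(-4\right) 10 = -40$)
$p{\left(Z,C \right)} = 3 - C^{2} - Z^{2}$ ($p{\left(Z,C \right)} = 3 - \left(Z Z + C C\right) = 3 - \left(Z^{2} + C^{2}\right) = 3 - \left(C^{2} + Z^{2}\right) = 3 - C^{2} - Z^{2}$)
$p{\left(X,56 \right)} + \left(\frac{351}{635} - \frac{1539}{-1300}\right) = \left(3 - 56^{2} - \left(-40\right)^{2}\right) + \left(\frac{351}{635} - \frac{1539}{-1300}\right) = \left(3 - 3136 - 1600\right) + \left(351 \cdot \frac{1}{635} - - \frac{1539}{1300}\right) = \left(3 - 3136 - 1600\right) + \left(\frac{351}{635} + \frac{1539}{1300}\right) = -4733 + \frac{286713}{165100} = - \frac{781131587}{165100}$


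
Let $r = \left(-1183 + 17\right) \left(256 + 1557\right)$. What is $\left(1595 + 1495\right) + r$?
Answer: $-2110868$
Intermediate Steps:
$r = -2113958$ ($r = \left(-1166\right) 1813 = -2113958$)
$\left(1595 + 1495\right) + r = \left(1595 + 1495\right) - 2113958 = 3090 - 2113958 = -2110868$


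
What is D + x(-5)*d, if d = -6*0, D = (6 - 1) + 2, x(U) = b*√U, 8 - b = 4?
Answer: 7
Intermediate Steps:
b = 4 (b = 8 - 1*4 = 8 - 4 = 4)
x(U) = 4*√U
D = 7 (D = 5 + 2 = 7)
d = 0
D + x(-5)*d = 7 + (4*√(-5))*0 = 7 + (4*(I*√5))*0 = 7 + (4*I*√5)*0 = 7 + 0 = 7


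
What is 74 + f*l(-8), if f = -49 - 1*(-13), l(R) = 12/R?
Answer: 128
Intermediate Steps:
f = -36 (f = -49 + 13 = -36)
74 + f*l(-8) = 74 - 432/(-8) = 74 - 432*(-1)/8 = 74 - 36*(-3/2) = 74 + 54 = 128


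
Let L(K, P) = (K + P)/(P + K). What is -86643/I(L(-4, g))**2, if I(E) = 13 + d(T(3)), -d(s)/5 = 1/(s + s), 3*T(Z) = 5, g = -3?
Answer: -346572/529 ≈ -655.15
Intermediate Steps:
T(Z) = 5/3 (T(Z) = (1/3)*5 = 5/3)
d(s) = -5/(2*s) (d(s) = -5/(s + s) = -5*1/(2*s) = -5/(2*s))
L(K, P) = 1 (L(K, P) = (K + P)/(K + P) = 1)
I(E) = 23/2 (I(E) = 13 - 5/(2*5/3) = 13 - 5/2*3/5 = 13 - 3/2 = 23/2)
-86643/I(L(-4, g))**2 = -86643/((23/2)**2) = -86643/529/4 = -86643*4/529 = -346572/529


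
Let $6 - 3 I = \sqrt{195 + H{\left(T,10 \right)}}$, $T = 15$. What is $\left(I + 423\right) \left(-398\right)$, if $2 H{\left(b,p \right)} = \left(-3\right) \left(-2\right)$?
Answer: $-169150 + 398 \sqrt{22} \approx -1.6728 \cdot 10^{5}$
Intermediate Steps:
$H{\left(b,p \right)} = 3$ ($H{\left(b,p \right)} = \frac{\left(-3\right) \left(-2\right)}{2} = \frac{1}{2} \cdot 6 = 3$)
$I = 2 - \sqrt{22}$ ($I = 2 - \frac{\sqrt{195 + 3}}{3} = 2 - \frac{\sqrt{198}}{3} = 2 - \frac{3 \sqrt{22}}{3} = 2 - \sqrt{22} \approx -2.6904$)
$\left(I + 423\right) \left(-398\right) = \left(\left(2 - \sqrt{22}\right) + 423\right) \left(-398\right) = \left(425 - \sqrt{22}\right) \left(-398\right) = -169150 + 398 \sqrt{22}$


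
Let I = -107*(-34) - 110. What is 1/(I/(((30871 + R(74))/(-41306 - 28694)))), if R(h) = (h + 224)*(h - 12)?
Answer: -5483/27440000 ≈ -0.00019982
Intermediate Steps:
R(h) = (-12 + h)*(224 + h) (R(h) = (224 + h)*(-12 + h) = (-12 + h)*(224 + h))
I = 3528 (I = 3638 - 110 = 3528)
1/(I/(((30871 + R(74))/(-41306 - 28694)))) = 1/(3528/(((30871 + (-2688 + 74² + 212*74))/(-41306 - 28694)))) = 1/(3528/(((30871 + (-2688 + 5476 + 15688))/(-70000)))) = 1/(3528/(((30871 + 18476)*(-1/70000)))) = 1/(3528/((49347*(-1/70000)))) = 1/(3528/(-49347/70000)) = 1/(3528*(-70000/49347)) = 1/(-27440000/5483) = -5483/27440000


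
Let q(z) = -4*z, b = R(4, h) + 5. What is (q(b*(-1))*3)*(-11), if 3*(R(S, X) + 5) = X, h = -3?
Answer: 132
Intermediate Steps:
R(S, X) = -5 + X/3
b = -1 (b = (-5 + (⅓)*(-3)) + 5 = (-5 - 1) + 5 = -6 + 5 = -1)
(q(b*(-1))*3)*(-11) = (-(-4)*(-1)*3)*(-11) = (-4*1*3)*(-11) = -4*3*(-11) = -12*(-11) = 132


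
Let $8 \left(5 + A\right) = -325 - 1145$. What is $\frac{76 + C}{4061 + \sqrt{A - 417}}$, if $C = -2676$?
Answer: $- \frac{42234400}{65969307} + \frac{5200 i \sqrt{2423}}{65969307} \approx -0.64021 + 0.0038801 i$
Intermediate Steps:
$A = - \frac{755}{4}$ ($A = -5 + \frac{-325 - 1145}{8} = -5 + \frac{1}{8} \left(-1470\right) = -5 - \frac{735}{4} = - \frac{755}{4} \approx -188.75$)
$\frac{76 + C}{4061 + \sqrt{A - 417}} = \frac{76 - 2676}{4061 + \sqrt{- \frac{755}{4} - 417}} = - \frac{2600}{4061 + \sqrt{- \frac{2423}{4}}} = - \frac{2600}{4061 + \frac{i \sqrt{2423}}{2}}$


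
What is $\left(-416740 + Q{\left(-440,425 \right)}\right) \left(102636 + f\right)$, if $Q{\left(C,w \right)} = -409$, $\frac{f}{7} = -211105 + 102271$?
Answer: $274985455098$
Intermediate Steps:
$f = -761838$ ($f = 7 \left(-211105 + 102271\right) = 7 \left(-108834\right) = -761838$)
$\left(-416740 + Q{\left(-440,425 \right)}\right) \left(102636 + f\right) = \left(-416740 - 409\right) \left(102636 - 761838\right) = \left(-417149\right) \left(-659202\right) = 274985455098$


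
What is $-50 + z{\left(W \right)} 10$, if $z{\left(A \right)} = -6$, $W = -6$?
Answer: $-110$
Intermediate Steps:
$-50 + z{\left(W \right)} 10 = -50 - 60 = -110$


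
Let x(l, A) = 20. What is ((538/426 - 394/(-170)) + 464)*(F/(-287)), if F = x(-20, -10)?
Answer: -33862184/1039227 ≈ -32.584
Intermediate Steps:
F = 20
((538/426 - 394/(-170)) + 464)*(F/(-287)) = ((538/426 - 394/(-170)) + 464)*(20/(-287)) = ((538*(1/426) - 394*(-1/170)) + 464)*(20*(-1/287)) = ((269/213 + 197/85) + 464)*(-20/287) = (64826/18105 + 464)*(-20/287) = (8465546/18105)*(-20/287) = -33862184/1039227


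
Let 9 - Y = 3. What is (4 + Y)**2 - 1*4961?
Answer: -4861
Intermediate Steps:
Y = 6 (Y = 9 - 1*3 = 9 - 3 = 6)
(4 + Y)**2 - 1*4961 = (4 + 6)**2 - 1*4961 = 10**2 - 4961 = 100 - 4961 = -4861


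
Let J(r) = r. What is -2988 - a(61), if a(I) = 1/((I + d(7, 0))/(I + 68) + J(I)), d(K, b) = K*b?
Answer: -23694969/7930 ≈ -2988.0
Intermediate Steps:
a(I) = 1/(I + I/(68 + I)) (a(I) = 1/((I + 7*0)/(I + 68) + I) = 1/((I + 0)/(68 + I) + I) = 1/(I/(68 + I) + I) = 1/(I + I/(68 + I)))
-2988 - a(61) = -2988 - (68 + 61)/(61*(69 + 61)) = -2988 - 129/(61*130) = -2988 - 1*129/7930 = -2988 - 129/7930 = -23694969/7930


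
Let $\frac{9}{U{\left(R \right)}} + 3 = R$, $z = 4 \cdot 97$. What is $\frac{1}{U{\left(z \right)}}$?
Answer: $\frac{385}{9} \approx 42.778$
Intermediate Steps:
$z = 388$
$U{\left(R \right)} = \frac{9}{-3 + R}$
$\frac{1}{U{\left(z \right)}} = \frac{1}{9 \frac{1}{-3 + 388}} = \frac{1}{9 \cdot \frac{1}{385}} = \frac{1}{\frac{9}{385}} = \frac{385}{9}$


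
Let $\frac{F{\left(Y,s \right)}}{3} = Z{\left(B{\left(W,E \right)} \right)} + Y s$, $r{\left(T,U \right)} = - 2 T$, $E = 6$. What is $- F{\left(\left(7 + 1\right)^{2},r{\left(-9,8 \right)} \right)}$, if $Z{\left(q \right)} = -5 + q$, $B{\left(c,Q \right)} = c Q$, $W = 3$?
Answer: $-3495$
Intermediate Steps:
$B{\left(c,Q \right)} = Q c$
$F{\left(Y,s \right)} = 39 + 3 Y s$ ($F{\left(Y,s \right)} = 3 \left(\left(-5 + 6 \cdot 3\right) + Y s\right) = 3 \left(\left(-5 + 18\right) + Y s\right) = 3 \left(13 + Y s\right) = 39 + 3 Y s$)
$- F{\left(\left(7 + 1\right)^{2},r{\left(-9,8 \right)} \right)} = - (39 + 3 \left(7 + 1\right)^{2} \left(\left(-2\right) \left(-9\right)\right)) = - (39 + 3 \cdot 8^{2} \cdot 18) = - (39 + 3 \cdot 64 \cdot 18) = - (39 + 3456) = \left(-1\right) 3495 = -3495$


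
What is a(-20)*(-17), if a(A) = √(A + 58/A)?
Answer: -17*I*√2290/10 ≈ -81.352*I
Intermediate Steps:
a(-20)*(-17) = √(-20 + 58/(-20))*(-17) = √(-20 + 58*(-1/20))*(-17) = √(-20 - 29/10)*(-17) = √(-229/10)*(-17) = (I*√2290/10)*(-17) = -17*I*√2290/10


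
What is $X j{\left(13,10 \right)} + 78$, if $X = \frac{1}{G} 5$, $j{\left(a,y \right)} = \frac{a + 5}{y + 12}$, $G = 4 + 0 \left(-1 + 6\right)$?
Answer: $\frac{3477}{44} \approx 79.023$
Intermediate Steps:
$G = 4$ ($G = 4 + 0 \cdot 5 = 4 + 0 = 4$)
$j{\left(a,y \right)} = \frac{5 + a}{12 + y}$
$X = \frac{5}{4}$ ($X = \frac{1}{4} \cdot 5 = \frac{5}{4} \approx 1.25$)
$X j{\left(13,10 \right)} + 78 = \frac{5 \frac{5 + 13}{12 + 10}}{4} + 78 = \frac{5 \cdot \frac{1}{22} \cdot 18}{4} + 78 = \frac{5}{4} \cdot \frac{9}{11} + 78 = \frac{45}{44} + 78 = \frac{3477}{44}$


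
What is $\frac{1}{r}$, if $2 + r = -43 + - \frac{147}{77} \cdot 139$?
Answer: $- \frac{11}{3414} \approx -0.003222$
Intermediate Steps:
$r = - \frac{3414}{11}$ ($r = -2 + \left(-43 + - \frac{147}{77} \cdot 139\right) = -2 + \left(-43 + \left(-147\right) \frac{1}{77} \cdot 139\right) = -2 - \frac{3392}{11} = - \frac{3414}{11} \approx -310.36$)
$\frac{1}{r} = \frac{1}{- \frac{3414}{11}} = - \frac{11}{3414}$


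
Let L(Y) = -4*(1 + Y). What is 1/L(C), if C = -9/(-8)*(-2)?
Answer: ⅕ ≈ 0.20000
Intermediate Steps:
C = -9/4 (C = -9*(-⅛)*(-2) = (9/8)*(-2) = -9/4 ≈ -2.2500)
L(Y) = -4 - 4*Y
1/L(C) = 1/(-4 - 4*(-9/4)) = 1/(-4 + 9) = 1/5 = ⅕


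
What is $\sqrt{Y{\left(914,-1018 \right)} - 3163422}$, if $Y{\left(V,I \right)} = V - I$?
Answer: $i \sqrt{3161490} \approx 1778.1 i$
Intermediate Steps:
$\sqrt{Y{\left(914,-1018 \right)} - 3163422} = \sqrt{\left(914 - -1018\right) - 3163422} = \sqrt{\left(914 + 1018\right) - 3163422} = \sqrt{1932 - 3163422} = \sqrt{-3161490} = i \sqrt{3161490}$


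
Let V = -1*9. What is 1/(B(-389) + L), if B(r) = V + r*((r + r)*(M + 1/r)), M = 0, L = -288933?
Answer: -1/289720 ≈ -3.4516e-6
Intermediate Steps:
V = -9
B(r) = -9 + 2*r (B(r) = -9 + r*((r + r)*(0 + 1/r)) = -9 + r*((2*r)/r) = -9 + r*2 = -9 + 2*r)
1/(B(-389) + L) = 1/((-9 + 2*(-389)) - 288933) = 1/((-9 - 778) - 288933) = 1/(-787 - 288933) = 1/(-289720) = -1/289720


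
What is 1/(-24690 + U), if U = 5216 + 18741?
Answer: -1/733 ≈ -0.0013643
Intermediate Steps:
U = 23957
1/(-24690 + U) = 1/(-24690 + 23957) = 1/(-733) = -1/733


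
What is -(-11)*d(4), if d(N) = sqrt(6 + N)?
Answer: 11*sqrt(10) ≈ 34.785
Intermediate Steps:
-(-11)*d(4) = -(-11)*sqrt(6 + 4) = -(-11)*sqrt(10) = 11*sqrt(10)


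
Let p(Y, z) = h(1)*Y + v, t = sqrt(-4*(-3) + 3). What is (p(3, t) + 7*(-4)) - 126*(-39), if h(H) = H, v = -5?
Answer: 4884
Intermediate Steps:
t = sqrt(15) (t = sqrt(12 + 3) = sqrt(15) ≈ 3.8730)
p(Y, z) = -5 + Y (p(Y, z) = 1*Y - 5 = Y - 5 = -5 + Y)
(p(3, t) + 7*(-4)) - 126*(-39) = ((-5 + 3) + 7*(-4)) - 126*(-39) = (-2 - 28) + 4914 = -30 + 4914 = 4884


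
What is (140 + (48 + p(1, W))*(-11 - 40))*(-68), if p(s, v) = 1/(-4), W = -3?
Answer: 156077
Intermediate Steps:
p(s, v) = -¼
(140 + (48 + p(1, W))*(-11 - 40))*(-68) = (140 + (48 - ¼)*(-11 - 40))*(-68) = (140 + (191/4)*(-51))*(-68) = (140 - 9741/4)*(-68) = -9181/4*(-68) = 156077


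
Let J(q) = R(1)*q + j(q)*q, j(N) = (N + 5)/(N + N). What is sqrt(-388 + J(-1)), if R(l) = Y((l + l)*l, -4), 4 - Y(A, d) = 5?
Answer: I*sqrt(385) ≈ 19.621*I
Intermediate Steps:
j(N) = (5 + N)/(2*N) (j(N) = (5 + N)/((2*N)) = (5 + N)*(1/(2*N)) = (5 + N)/(2*N))
Y(A, d) = -1 (Y(A, d) = 4 - 1*5 = 4 - 5 = -1)
R(l) = -1
J(q) = 5/2 - q/2 (J(q) = -q + ((5 + q)/(2*q))*q = -q + (5/2 + q/2) = 5/2 - q/2)
sqrt(-388 + J(-1)) = sqrt(-388 + (5/2 - 1/2*(-1))) = sqrt(-388 + (5/2 + 1/2)) = sqrt(-388 + 3) = sqrt(-385) = I*sqrt(385)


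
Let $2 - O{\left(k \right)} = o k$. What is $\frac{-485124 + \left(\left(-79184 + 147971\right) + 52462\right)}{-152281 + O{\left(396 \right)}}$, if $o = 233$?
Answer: $\frac{363875}{244547} \approx 1.488$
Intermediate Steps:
$O{\left(k \right)} = 2 - 233 k$
$\frac{-485124 + \left(\left(-79184 + 147971\right) + 52462\right)}{-152281 + O{\left(396 \right)}} = \frac{-485124 + \left(\left(-79184 + 147971\right) + 52462\right)}{-152281 + \left(2 - 92268\right)} = \frac{-485124 + \left(68787 + 52462\right)}{-152281 + \left(2 - 92268\right)} = \frac{-485124 + 121249}{-152281 - 92266} = - \frac{363875}{-244547} = \left(-363875\right) \left(- \frac{1}{244547}\right) = \frac{363875}{244547}$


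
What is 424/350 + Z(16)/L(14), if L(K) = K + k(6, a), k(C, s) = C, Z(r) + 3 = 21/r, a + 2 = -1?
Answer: 12623/11200 ≈ 1.1271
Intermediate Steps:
a = -3 (a = -2 - 1 = -3)
Z(r) = -3 + 21/r
L(K) = 6 + K (L(K) = K + 6 = 6 + K)
424/350 + Z(16)/L(14) = 424/350 + (-3 + 21/16)/(6 + 14) = 424*(1/350) + (-3 + 21*(1/16))/20 = 212/175 + (-3 + 21/16)*(1/20) = 212/175 - 27/16*1/20 = 212/175 - 27/320 = 12623/11200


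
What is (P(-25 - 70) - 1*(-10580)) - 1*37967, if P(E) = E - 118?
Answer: -27600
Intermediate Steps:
P(E) = -118 + E
(P(-25 - 70) - 1*(-10580)) - 1*37967 = ((-118 + (-25 - 70)) - 1*(-10580)) - 1*37967 = ((-118 - 95) + 10580) - 37967 = (-213 + 10580) - 37967 = 10367 - 37967 = -27600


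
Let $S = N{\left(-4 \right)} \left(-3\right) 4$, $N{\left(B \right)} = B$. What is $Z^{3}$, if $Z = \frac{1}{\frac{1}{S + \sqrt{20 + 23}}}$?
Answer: $\left(48 + \sqrt{43}\right)^{3} \approx 1.6239 \cdot 10^{5}$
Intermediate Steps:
$S = 48$ ($S = \left(-4\right) \left(-3\right) 4 = 12 \cdot 4 = 48$)
$Z = 48 + \sqrt{43}$ ($Z = \frac{1}{\frac{1}{48 + \sqrt{20 + 23}}} = \frac{1}{\frac{1}{48 + \sqrt{43}}} = 48 + \sqrt{43} \approx 54.557$)
$Z^{3} = \left(48 + \sqrt{43}\right)^{3}$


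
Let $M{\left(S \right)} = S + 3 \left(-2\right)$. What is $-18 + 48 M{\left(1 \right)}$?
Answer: $-258$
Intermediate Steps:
$M{\left(S \right)} = -6 + S$ ($M{\left(S \right)} = S - 6 = -6 + S$)
$-18 + 48 M{\left(1 \right)} = -18 + 48 \left(-6 + 1\right) = -18 + 48 \left(-5\right) = -18 - 240 = -258$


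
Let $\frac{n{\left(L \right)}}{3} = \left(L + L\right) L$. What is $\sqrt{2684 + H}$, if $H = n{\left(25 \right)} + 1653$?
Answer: $\sqrt{8087} \approx 89.928$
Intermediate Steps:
$n{\left(L \right)} = 6 L^{2}$ ($n{\left(L \right)} = 3 \left(L + L\right) L = 3 \cdot 2 L L = 3 \cdot 2 L^{2} = 6 L^{2}$)
$H = 5403$ ($H = 6 \cdot 25^{2} + 1653 = 6 \cdot 625 + 1653 = 3750 + 1653 = 5403$)
$\sqrt{2684 + H} = \sqrt{2684 + 5403} = \sqrt{8087}$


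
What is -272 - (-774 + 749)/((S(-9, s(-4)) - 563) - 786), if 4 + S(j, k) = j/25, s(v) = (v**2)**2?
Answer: -9203473/33834 ≈ -272.02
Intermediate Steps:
s(v) = v**4
S(j, k) = -4 + j/25
-272 - (-774 + 749)/((S(-9, s(-4)) - 563) - 786) = -272 - (-774 + 749)/(((-4 + (1/25)*(-9)) - 563) - 786) = -272 - (-25)/(((-4 - 9/25) - 563) - 786) = -272 - (-25)/((-109/25 - 563) - 786) = -272 - (-25)/(-14184/25 - 786) = -272 - (-25)/(-33834/25) = -272 - (-25)*(-25)/33834 = -272 - 1*625/33834 = -272 - 625/33834 = -9203473/33834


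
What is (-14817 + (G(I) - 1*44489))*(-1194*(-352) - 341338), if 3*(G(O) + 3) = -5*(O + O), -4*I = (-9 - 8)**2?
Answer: -13990295275/3 ≈ -4.6634e+9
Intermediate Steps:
I = -289/4 (I = -(-9 - 8)**2/4 = -1/4*(-17)**2 = -1/4*289 = -289/4 ≈ -72.250)
G(O) = -3 - 10*O/3 (G(O) = -3 + (-5*(O + O))/3 = -3 + (-10*O)/3 = -3 - 10*O/3)
(-14817 + (G(I) - 1*44489))*(-1194*(-352) - 341338) = (-14817 + ((-3 - 10/3*(-289/4)) - 1*44489))*(-1194*(-352) - 341338) = (-14817 + ((-3 + 1445/6) - 44489))*(420288 - 341338) = (-14817 + (1427/6 - 44489))*78950 = (-14817 - 265507/6)*78950 = -354409/6*78950 = -13990295275/3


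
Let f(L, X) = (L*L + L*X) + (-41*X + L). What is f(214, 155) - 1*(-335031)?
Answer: 407856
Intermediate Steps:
f(L, X) = L + L**2 - 41*X + L*X (f(L, X) = (L**2 + L*X) + (L - 41*X) = L + L**2 - 41*X + L*X)
f(214, 155) - 1*(-335031) = (214 + 214**2 - 41*155 + 214*155) - 1*(-335031) = (214 + 45796 - 6355 + 33170) + 335031 = 72825 + 335031 = 407856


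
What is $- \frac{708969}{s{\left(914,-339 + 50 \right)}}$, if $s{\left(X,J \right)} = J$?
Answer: $\frac{708969}{289} \approx 2453.2$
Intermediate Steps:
$- \frac{708969}{s{\left(914,-339 + 50 \right)}} = - \frac{708969}{-339 + 50} = - \frac{708969}{-289} = \left(-708969\right) \left(- \frac{1}{289}\right) = \frac{708969}{289}$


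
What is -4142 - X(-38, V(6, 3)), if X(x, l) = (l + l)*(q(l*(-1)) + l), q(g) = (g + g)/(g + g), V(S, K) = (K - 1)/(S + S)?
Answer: -74563/18 ≈ -4142.4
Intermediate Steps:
V(S, K) = (-1 + K)/(2*S) (V(S, K) = (-1 + K)/((2*S)) = (-1 + K)*(1/(2*S)) = (-1 + K)/(2*S))
q(g) = 1 (q(g) = (2*g)/((2*g)) = (2*g)*(1/(2*g)) = 1)
X(x, l) = 2*l*(1 + l) (X(x, l) = (l + l)*(1 + l) = (2*l)*(1 + l) = 2*l*(1 + l))
-4142 - X(-38, V(6, 3)) = -4142 - 2*(½)*(-1 + 3)/6*(1 + (½)*(-1 + 3)/6) = -4142 - 2*(½)*(⅙)*2*(1 + (½)*(⅙)*2) = -4142 - 2*(1 + ⅙)/6 = -4142 - 2*7/(6*6) = -4142 - 1*7/18 = -4142 - 7/18 = -74563/18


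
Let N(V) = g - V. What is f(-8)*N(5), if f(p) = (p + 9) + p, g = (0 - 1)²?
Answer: 28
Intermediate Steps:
g = 1 (g = (-1)² = 1)
f(p) = 9 + 2*p (f(p) = (9 + p) + p = 9 + 2*p)
N(V) = 1 - V
f(-8)*N(5) = (9 + 2*(-8))*(1 - 1*5) = (9 - 16)*(1 - 5) = -7*(-4) = 28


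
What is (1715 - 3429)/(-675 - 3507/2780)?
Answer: 4764920/1880007 ≈ 2.5345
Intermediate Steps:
(1715 - 3429)/(-675 - 3507/2780) = -1714/(-675 - 3507*1/2780) = -1714/(-675 - 3507/2780) = -1714/(-1880007/2780) = -1714*(-2780/1880007) = 4764920/1880007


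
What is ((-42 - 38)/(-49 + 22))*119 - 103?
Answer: 6739/27 ≈ 249.59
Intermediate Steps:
((-42 - 38)/(-49 + 22))*119 - 103 = -80/(-27)*119 - 103 = -80*(-1/27)*119 - 103 = (80/27)*119 - 103 = 9520/27 - 103 = 6739/27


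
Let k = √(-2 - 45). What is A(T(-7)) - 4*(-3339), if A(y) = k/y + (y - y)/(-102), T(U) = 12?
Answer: 13356 + I*√47/12 ≈ 13356.0 + 0.5713*I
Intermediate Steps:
k = I*√47 (k = √(-47) = I*√47 ≈ 6.8557*I)
A(y) = I*√47/y (A(y) = (I*√47)/y + (y - y)/(-102) = I*√47/y + 0*(-1/102) = I*√47/y + 0 = I*√47/y)
A(T(-7)) - 4*(-3339) = I*√47/12 - 4*(-3339) = I*√47*(1/12) - 1*(-13356) = I*√47/12 + 13356 = 13356 + I*√47/12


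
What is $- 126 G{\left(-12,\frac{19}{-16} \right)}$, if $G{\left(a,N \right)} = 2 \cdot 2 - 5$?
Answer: $126$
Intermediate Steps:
$G{\left(a,N \right)} = -1$ ($G{\left(a,N \right)} = 4 - 5 = -1$)
$- 126 G{\left(-12,\frac{19}{-16} \right)} = \left(-126\right) \left(-1\right) = 126$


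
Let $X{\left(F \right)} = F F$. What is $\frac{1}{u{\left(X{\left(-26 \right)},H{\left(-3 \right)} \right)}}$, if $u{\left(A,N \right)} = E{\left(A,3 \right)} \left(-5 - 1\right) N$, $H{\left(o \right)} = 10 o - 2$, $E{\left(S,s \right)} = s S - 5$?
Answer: $\frac{1}{388416} \approx 2.5746 \cdot 10^{-6}$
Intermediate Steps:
$E{\left(S,s \right)} = -5 + S s$ ($E{\left(S,s \right)} = S s - 5 = -5 + S s$)
$H{\left(o \right)} = -2 + 10 o$
$X{\left(F \right)} = F^{2}$
$u{\left(A,N \right)} = N \left(30 - 18 A\right)$ ($u{\left(A,N \right)} = \left(-5 + A 3\right) \left(-5 - 1\right) N = \left(-5 + 3 A\right) \left(-6\right) N = \left(30 - 18 A\right) N = N \left(30 - 18 A\right)$)
$\frac{1}{u{\left(X{\left(-26 \right)},H{\left(-3 \right)} \right)}} = \frac{1}{6 \left(-2 + 10 \left(-3\right)\right) \left(5 - 3 \left(-26\right)^{2}\right)} = \frac{1}{6 \left(-2 - 30\right) \left(5 - 2028\right)} = \frac{1}{6 \left(-32\right) \left(5 - 2028\right)} = \frac{1}{6 \left(-32\right) \left(-2023\right)} = \frac{1}{388416}$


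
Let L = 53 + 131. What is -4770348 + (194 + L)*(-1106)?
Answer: -5188416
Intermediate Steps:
L = 184
-4770348 + (194 + L)*(-1106) = -4770348 + (194 + 184)*(-1106) = -4770348 + 378*(-1106) = -4770348 - 418068 = -5188416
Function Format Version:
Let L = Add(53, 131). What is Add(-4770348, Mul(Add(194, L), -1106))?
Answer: -5188416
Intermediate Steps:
L = 184
Add(-4770348, Mul(Add(194, L), -1106)) = Add(-4770348, Mul(Add(194, 184), -1106)) = Add(-4770348, Mul(378, -1106)) = Add(-4770348, -418068) = -5188416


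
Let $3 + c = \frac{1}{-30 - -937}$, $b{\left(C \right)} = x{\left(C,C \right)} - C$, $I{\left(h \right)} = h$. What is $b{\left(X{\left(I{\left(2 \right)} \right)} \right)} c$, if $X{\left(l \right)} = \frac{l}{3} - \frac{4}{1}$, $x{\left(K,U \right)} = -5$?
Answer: $\frac{13600}{2721} \approx 4.9982$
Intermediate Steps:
$X{\left(l \right)} = -4 + \frac{l}{3}$ ($X{\left(l \right)} = l \frac{1}{3} - 4 = \frac{l}{3} - 4 = -4 + \frac{l}{3}$)
$b{\left(C \right)} = -5 - C$
$c = - \frac{2720}{907}$ ($c = -3 + \frac{1}{-30 - -937} = -3 + \frac{1}{-30 + 937} = -3 + \frac{1}{907} = - \frac{2720}{907} \approx -2.9989$)
$b{\left(X{\left(I{\left(2 \right)} \right)} \right)} c = \left(-5 - \left(-4 + \frac{1}{3} \cdot 2\right)\right) \left(- \frac{2720}{907}\right) = \left(-5 - \left(-4 + \frac{2}{3}\right)\right) \left(- \frac{2720}{907}\right) = \left(-5 - - \frac{10}{3}\right) \left(- \frac{2720}{907}\right) = \left(-5 + \frac{10}{3}\right) \left(- \frac{2720}{907}\right) = \left(- \frac{5}{3}\right) \left(- \frac{2720}{907}\right) = \frac{13600}{2721}$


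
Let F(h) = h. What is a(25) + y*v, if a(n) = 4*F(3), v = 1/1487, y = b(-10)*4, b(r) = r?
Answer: 17804/1487 ≈ 11.973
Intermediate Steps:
y = -40 (y = -10*4 = -40)
v = 1/1487 ≈ 0.00067249
a(n) = 12 (a(n) = 4*3 = 12)
a(25) + y*v = 12 - 40*1/1487 = 12 - 40/1487 = 17804/1487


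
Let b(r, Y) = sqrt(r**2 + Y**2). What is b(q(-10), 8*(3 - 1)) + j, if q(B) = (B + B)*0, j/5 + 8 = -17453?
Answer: -87289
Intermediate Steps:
j = -87305 (j = -40 + 5*(-17453) = -40 - 87265 = -87305)
q(B) = 0 (q(B) = (2*B)*0 = 0)
b(r, Y) = sqrt(Y**2 + r**2)
b(q(-10), 8*(3 - 1)) + j = sqrt((8*(3 - 1))**2 + 0**2) - 87305 = sqrt((8*2)**2 + 0) - 87305 = sqrt(16**2 + 0) - 87305 = sqrt(256 + 0) - 87305 = sqrt(256) - 87305 = 16 - 87305 = -87289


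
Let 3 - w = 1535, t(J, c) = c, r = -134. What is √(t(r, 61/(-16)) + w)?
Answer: I*√24573/4 ≈ 39.189*I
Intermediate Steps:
w = -1532 (w = 3 - 1*1535 = 3 - 1535 = -1532)
√(t(r, 61/(-16)) + w) = √(61/(-16) - 1532) = √(61*(-1/16) - 1532) = √(-61/16 - 1532) = √(-24573/16) = I*√24573/4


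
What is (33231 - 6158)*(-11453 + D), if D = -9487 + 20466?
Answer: -12832602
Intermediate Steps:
D = 10979
(33231 - 6158)*(-11453 + D) = (33231 - 6158)*(-11453 + 10979) = 27073*(-474) = -12832602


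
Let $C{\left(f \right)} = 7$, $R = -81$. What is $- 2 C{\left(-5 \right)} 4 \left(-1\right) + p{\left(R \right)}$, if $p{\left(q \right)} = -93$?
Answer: $-37$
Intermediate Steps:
$- 2 C{\left(-5 \right)} 4 \left(-1\right) + p{\left(R \right)} = \left(-2\right) 7 \cdot 4 \left(-1\right) - 93 = \left(-14\right) \left(-4\right) - 93 = 56 - 93 = -37$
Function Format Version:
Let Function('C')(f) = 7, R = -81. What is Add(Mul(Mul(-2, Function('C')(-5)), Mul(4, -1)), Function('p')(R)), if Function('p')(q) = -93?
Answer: -37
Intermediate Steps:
Add(Mul(Mul(-2, Function('C')(-5)), Mul(4, -1)), Function('p')(R)) = Add(Mul(Mul(-2, 7), Mul(4, -1)), -93) = Add(Mul(-14, -4), -93) = Add(56, -93) = -37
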